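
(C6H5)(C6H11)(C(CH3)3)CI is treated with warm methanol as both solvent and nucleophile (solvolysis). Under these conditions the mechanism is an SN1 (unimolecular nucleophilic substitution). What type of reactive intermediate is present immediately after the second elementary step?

oxonium ion

Step 1: Unassisted departure of I⁻ (taking the C–I bonding pair) generates a tertiary carbocation.
Step 2: A lone pair on the oxygen of CH3OH attacks the carbocation, forming a new C–O σ-bond and an oxonium ion.
After step 2 the species present is an oxonium ion.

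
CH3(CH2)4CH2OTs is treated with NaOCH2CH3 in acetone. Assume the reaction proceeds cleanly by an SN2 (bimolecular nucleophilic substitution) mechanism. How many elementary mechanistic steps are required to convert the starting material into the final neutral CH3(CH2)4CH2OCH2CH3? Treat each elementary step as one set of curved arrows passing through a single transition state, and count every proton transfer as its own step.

Step 1: The ethoxide nucleophile donates a lone pair from O to the α-carbon in a backside attack; simultaneously the C–O σ-bond breaks and both of its electrons leave with TsO⁻. One concerted step with inversion of configuration.
Total: 1 elementary step.

1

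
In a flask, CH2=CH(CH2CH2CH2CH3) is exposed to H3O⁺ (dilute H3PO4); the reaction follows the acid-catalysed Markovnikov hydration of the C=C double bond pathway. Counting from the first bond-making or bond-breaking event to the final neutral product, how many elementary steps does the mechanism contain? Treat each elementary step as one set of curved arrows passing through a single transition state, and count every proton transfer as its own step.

3

Step 1: The π electrons of the C=C bond attack a proton of H3O⁺; Markovnikov addition places the new C–H on the less-substituted alkene carbon, so the positive charge ends up on the more-substituted carbon — a secondary carbocation. H2O is released.
(No 1,2-shift: no single shift to an adjacent carbon would give a more stable cation.)
Step 2: Nucleophilic capture of the cation by H2O produces the protonated alcohol (an oxonium ion).
Step 3: Deprotonation of the oxonium ion by a water molecule delivers the neutral alcohol and regenerates the acid catalyst.
Total: 3 elementary steps.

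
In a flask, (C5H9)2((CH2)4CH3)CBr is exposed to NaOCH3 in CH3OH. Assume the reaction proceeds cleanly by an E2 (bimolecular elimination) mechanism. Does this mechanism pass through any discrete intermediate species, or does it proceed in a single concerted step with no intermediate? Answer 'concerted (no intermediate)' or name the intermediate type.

concerted (no intermediate)

Concerted anti-periplanar elimination: CH3O⁻ abstracts a β-H while Br⁻ leaves, and the C–H electrons become the new C=C π bond — all in a single transition state.
All bond changes occur in one transition state; no discrete intermediate is formed.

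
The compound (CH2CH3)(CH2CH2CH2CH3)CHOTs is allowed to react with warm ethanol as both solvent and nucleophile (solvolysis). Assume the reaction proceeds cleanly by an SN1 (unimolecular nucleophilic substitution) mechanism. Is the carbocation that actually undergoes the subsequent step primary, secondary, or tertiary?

Step 1: The C–O bond breaks with both electrons going to the tosylate; TsO⁻ leaves and a secondary carbocation remains.
No single 1,2-shift to an adjacent carbon would give a more-substituted cation, so no rearrangement occurs.

secondary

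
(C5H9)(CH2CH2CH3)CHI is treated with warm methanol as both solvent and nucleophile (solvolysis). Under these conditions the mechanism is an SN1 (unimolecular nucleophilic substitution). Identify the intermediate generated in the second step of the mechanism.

Step 1: Ionisation: the C–I σ-bond cleaves heterolytically; both bonding electrons depart with I⁻, leaving a secondary carbocation at the α-carbon.
Step 2: A 1,2-hydride shift from the adjacent cyclopentyl carbon moves the positive charge from the secondary centre to an adjacent carbon, generating a more stable tertiary carbocation.
After step 2 the species present is a tertiary carbocation.

tertiary carbocation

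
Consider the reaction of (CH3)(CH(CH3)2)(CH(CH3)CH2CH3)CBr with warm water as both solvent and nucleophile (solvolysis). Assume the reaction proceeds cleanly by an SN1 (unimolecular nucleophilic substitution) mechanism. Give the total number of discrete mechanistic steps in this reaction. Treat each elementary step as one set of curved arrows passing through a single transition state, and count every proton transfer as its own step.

Step 1: Unassisted departure of Br⁻ (taking the C–Br bonding pair) generates a tertiary carbocation.
(No 1,2-shift: no single shift to an adjacent carbon would give a more stable cation.)
Step 2: A lone pair on the oxygen of H2O attacks the carbocation, forming a new C–O σ-bond and an oxonium ion.
Step 3: A second solvent molecule removes the proton on oxygen, giving the neutral alcohol product.
Total: 3 elementary steps.

3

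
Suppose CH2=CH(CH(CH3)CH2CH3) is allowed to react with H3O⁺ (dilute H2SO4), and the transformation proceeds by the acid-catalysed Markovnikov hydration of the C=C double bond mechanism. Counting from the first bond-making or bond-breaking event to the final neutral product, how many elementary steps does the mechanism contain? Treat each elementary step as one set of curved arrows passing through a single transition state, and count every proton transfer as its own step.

Step 1: The π electrons of the C=C bond attack a proton of H3O⁺; Markovnikov addition places the new C–H on the less-substituted alkene carbon, so the positive charge ends up on the more-substituted carbon — a secondary carbocation. H2O is released.
Step 2: Carbocation rearrangement: a 1,2-hydride shift from the adjacent sec-butyl carbon converts the initially-formed secondary cation into the more stable tertiary cation.
Step 3: Nucleophilic capture of the cation by H2O produces the protonated alcohol (an oxonium ion).
Step 4: Proton transfer from the O–H of the oxonium ion to H2O completes the catalytic cycle and yields the alcohol.
Total: 4 elementary steps.

4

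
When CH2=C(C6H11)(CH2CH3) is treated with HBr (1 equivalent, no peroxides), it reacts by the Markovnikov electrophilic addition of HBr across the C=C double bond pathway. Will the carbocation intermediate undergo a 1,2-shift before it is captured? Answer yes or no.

The first-formed carbocation is tertiary.
No single 1,2-shift to an adjacent carbon would produce a more-substituted cation than the one already present, so no rearrangement occurs.

no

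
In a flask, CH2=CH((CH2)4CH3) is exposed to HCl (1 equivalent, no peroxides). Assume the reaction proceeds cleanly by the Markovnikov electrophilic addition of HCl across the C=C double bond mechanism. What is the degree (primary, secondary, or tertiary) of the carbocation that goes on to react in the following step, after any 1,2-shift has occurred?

Step 1: The π electrons of the C=C bond attack a proton of HCl; Markovnikov addition places the new C–H on the less-substituted alkene carbon, so the positive charge ends up on the more-substituted carbon — a secondary carbocation. The H–Cl bond breaks heterolytically, releasing Cl⁻.
No single 1,2-shift to an adjacent carbon would give a more-substituted cation, so no rearrangement occurs.

secondary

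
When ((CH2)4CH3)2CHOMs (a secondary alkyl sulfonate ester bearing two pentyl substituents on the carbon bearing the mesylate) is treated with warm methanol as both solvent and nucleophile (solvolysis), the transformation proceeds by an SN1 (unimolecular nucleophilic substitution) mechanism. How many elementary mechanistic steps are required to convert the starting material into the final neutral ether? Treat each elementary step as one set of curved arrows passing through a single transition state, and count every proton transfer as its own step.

3

Step 1: Ionisation: the C–O σ-bond cleaves heterolytically; both bonding electrons depart with MsO⁻, leaving a secondary carbocation at the α-carbon.
(No 1,2-shift: no single shift to an adjacent carbon would give a more stable cation.)
Step 2: Nucleophilic capture: the oxygen of CH3OH bonds to the cationic carbon, producing an oxonium-ion intermediate.
Step 3: A second solvent molecule removes the proton on oxygen, giving the neutral ether product.
Total: 3 elementary steps.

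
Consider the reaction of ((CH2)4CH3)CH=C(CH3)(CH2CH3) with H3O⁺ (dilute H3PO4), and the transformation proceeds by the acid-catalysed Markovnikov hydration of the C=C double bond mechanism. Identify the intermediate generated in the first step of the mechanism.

tertiary carbocation

Step 1: Protonation of the alkene by H3O⁺: the π bond acts as the nucleophile and picks up H⁺, giving the more stable (Markovnikov) tertiary carbocation. H2O is released.
After step 1 the species present is a tertiary carbocation.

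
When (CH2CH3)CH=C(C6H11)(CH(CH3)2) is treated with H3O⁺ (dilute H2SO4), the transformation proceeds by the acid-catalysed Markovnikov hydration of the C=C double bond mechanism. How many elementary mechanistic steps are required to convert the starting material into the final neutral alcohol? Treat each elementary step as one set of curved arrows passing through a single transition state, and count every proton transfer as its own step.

3

Step 1: Electrophilic addition begins with the π(C=C) electrons forming a bond to the proton of H3O⁺. Following Markovnikov's rule, the resulting cation is tertiary. H2O is released.
(No 1,2-shift: no single shift to an adjacent carbon would give a more stable cation.)
Step 2: Water acts as the nucleophile: an oxygen lone pair bonds to the cationic carbon, giving an oxonium-ion intermediate.
Step 3: Deprotonation of the oxonium ion by a water molecule delivers the neutral alcohol and regenerates the acid catalyst.
Total: 3 elementary steps.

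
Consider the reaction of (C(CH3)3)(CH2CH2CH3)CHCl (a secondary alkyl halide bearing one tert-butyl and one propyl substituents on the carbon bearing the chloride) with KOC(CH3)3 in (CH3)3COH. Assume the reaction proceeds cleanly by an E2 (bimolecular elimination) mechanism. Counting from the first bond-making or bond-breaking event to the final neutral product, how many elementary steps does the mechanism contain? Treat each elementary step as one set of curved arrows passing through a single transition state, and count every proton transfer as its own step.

1

Step 1: In one step, (CH3)3CO⁻ pulls off a β-proton, the C–Cl bond cleaves, and a C=C double bond forms between the α- and β-carbons (E2, anti elimination).
Total: 1 elementary step.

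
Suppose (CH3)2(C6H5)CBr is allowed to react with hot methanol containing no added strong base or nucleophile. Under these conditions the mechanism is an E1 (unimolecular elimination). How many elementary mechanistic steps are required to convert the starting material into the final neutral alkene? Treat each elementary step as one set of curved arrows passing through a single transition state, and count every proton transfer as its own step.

Step 1: Unassisted departure of Br⁻ (taking the C–Br bonding pair) generates a tertiary carbocation.
(No 1,2-shift: no single shift to an adjacent carbon would give a more stable cation.)
Step 2: A methanol molecule (solvent) deprotonates a β-carbon; as the C–H bond breaks, those electrons form the new alkene π bond.
Total: 2 elementary steps.

2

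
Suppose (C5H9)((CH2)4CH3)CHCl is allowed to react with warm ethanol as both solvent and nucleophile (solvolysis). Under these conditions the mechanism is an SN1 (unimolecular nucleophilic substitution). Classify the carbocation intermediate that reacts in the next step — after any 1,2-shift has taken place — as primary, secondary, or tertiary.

Step 1: Ionisation: the C–Cl σ-bond cleaves heterolytically; both bonding electrons depart with Cl⁻, leaving a secondary carbocation at the α-carbon.
Step 2: A hydride (H with its bonding pair) migrates from the adjacent cyclopentyl carbon to the cationic centre — a 1,2-hydride shift — upgrading the secondary cation to a tertiary one.
The cation rearranges from secondary to tertiary via a 1,2-hydride shift from the adjacent cyclopentyl carbon; the tertiary cation is what reacts next.

tertiary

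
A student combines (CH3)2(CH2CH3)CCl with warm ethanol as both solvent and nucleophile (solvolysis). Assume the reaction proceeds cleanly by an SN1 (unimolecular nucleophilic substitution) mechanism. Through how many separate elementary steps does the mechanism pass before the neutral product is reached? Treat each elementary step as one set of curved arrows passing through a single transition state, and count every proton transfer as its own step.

3

Step 1: Unassisted departure of Cl⁻ (taking the C–Cl bonding pair) generates a tertiary carbocation.
(No 1,2-shift: no single shift to an adjacent carbon would give a more stable cation.)
Step 2: CH3CH2OH donates an oxygen lone pair into the empty p orbital of the cation, giving a protonated ether (an oxonium ion).
Step 3: Proton transfer from the O–H of the oxonium ion to a solvent molecule delivers the neutral ether.
Total: 3 elementary steps.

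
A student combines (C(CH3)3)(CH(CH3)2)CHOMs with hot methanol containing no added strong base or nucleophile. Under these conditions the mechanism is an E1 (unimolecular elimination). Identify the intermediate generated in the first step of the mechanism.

secondary carbocation

Step 1: The C–O bond breaks with both electrons going to the mesylate; MsO⁻ leaves and a secondary carbocation remains.
After step 1 the species present is a secondary carbocation.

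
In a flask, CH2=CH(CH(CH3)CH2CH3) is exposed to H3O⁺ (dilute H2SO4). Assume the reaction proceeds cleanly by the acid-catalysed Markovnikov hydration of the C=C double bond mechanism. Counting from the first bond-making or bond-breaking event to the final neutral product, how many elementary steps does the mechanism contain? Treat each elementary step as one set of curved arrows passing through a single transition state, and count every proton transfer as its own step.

4

Step 1: Protonation of the alkene by H3O⁺: the π bond acts as the nucleophile and picks up H⁺, giving the more stable (Markovnikov) secondary carbocation. H2O is released.
Step 2: A hydride (H with its bonding pair) migrates from the adjacent sec-butyl carbon to the cationic centre — a 1,2-hydride shift — upgrading the secondary cation to a tertiary one.
Step 3: Nucleophilic capture of the cation by H2O produces the protonated alcohol (an oxonium ion).
Step 4: Deprotonation of the oxonium ion by a water molecule delivers the neutral alcohol and regenerates the acid catalyst.
Total: 4 elementary steps.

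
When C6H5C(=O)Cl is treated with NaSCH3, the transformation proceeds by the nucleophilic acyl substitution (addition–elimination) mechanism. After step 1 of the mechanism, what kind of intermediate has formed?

tetrahedral intermediate

Step 1: A lone pair on the S of CH3S⁻ attacks the electrophilic acyl carbon; the π(C=O) electrons move onto oxygen, giving a tetrahedral intermediate.
After step 1 the species present is a tetrahedral intermediate.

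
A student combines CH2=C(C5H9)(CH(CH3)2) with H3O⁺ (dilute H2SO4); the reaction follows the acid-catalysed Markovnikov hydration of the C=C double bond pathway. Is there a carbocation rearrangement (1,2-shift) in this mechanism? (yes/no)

The first-formed carbocation is tertiary.
No single 1,2-shift to an adjacent carbon would produce a more-substituted cation than the one already present, so no rearrangement occurs.

no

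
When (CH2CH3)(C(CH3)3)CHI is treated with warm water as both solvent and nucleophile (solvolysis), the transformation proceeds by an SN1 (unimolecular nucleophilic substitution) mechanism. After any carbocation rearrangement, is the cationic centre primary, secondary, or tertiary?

tertiary

Step 1: The C–I bond breaks with both electrons going to the iodide; I⁻ leaves and a secondary carbocation remains.
Step 2: A 1,2-methyl shift from the adjacent tert-butyl carbon moves the positive charge from the secondary centre to an adjacent carbon, generating a more stable tertiary carbocation.
The cation rearranges from secondary to tertiary via a 1,2-methyl shift from the adjacent tert-butyl carbon; the tertiary cation is what reacts next.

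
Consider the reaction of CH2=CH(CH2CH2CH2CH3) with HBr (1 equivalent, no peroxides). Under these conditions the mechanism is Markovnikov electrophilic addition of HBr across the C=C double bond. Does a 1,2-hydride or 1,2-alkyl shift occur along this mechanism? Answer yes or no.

The first-formed carbocation is secondary.
No single 1,2-shift to an adjacent carbon would produce a more-substituted cation than the one already present, so no rearrangement occurs.

no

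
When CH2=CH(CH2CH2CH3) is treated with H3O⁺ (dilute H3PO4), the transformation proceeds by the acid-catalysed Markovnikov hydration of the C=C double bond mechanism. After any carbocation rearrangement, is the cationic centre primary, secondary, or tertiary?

secondary

Step 1: Electrophilic addition begins with the π(C=C) electrons forming a bond to the proton of H3O⁺. Following Markovnikov's rule, the resulting cation is secondary. H2O is released.
No single 1,2-shift to an adjacent carbon would give a more-substituted cation, so no rearrangement occurs.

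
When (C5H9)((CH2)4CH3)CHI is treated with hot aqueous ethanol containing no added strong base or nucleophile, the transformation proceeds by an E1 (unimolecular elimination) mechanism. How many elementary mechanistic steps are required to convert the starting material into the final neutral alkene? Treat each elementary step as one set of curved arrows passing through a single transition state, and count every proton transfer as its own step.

3

Step 1: Ionisation: the C–I σ-bond cleaves heterolytically; both bonding electrons depart with I⁻, leaving a secondary carbocation at the α-carbon.
Step 2: A hydride (H with its bonding pair) migrates from the adjacent cyclopentyl carbon to the cationic centre — a 1,2-hydride shift — upgrading the secondary cation to a tertiary one.
Step 3: A weak base (a water (or ethanol) molecule from the solvent) removes a proton from a carbon adjacent to the cationic centre; the electrons of that C–H bond become the new π(C=C) bond, giving the alkene.
Total: 3 elementary steps.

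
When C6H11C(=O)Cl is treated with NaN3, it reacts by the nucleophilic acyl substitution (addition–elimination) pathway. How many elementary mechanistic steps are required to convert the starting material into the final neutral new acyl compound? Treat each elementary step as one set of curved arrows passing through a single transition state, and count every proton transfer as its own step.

Step 1: A lone pair on the N of N3⁻ attacks the electrophilic acyl carbon; the π(C=O) electrons move onto oxygen, giving a tetrahedral intermediate.
Step 2: Collapse of the tetrahedral intermediate: the alkoxide oxygen pushes its lone pair back to re-form C=O while Cl⁻ leaves.
Total: 2 elementary steps.

2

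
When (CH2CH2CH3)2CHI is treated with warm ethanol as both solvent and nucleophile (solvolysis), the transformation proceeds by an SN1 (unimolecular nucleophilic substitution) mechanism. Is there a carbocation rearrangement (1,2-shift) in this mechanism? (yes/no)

no

The first-formed carbocation is secondary.
No single 1,2-shift to an adjacent carbon would produce a more-substituted cation than the one already present, so no rearrangement occurs.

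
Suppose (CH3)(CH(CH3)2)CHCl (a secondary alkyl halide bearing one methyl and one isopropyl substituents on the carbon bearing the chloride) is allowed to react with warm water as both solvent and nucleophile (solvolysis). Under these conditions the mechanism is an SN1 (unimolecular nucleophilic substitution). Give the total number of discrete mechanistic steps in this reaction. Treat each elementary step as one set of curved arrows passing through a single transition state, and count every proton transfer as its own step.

Step 1: Rate-determining heterolysis of the C–Cl bond gives Cl⁻ and a secondary carbocation.
Step 2: Carbocation rearrangement: a 1,2-hydride shift from the adjacent isopropyl carbon converts the initially-formed secondary cation into the more stable tertiary cation.
Step 3: A lone pair on the oxygen of H2O attacks the carbocation, forming a new C–O σ-bond and an oxonium ion.
Step 4: Proton transfer from the O–H of the oxonium ion to a solvent molecule delivers the neutral alcohol.
Total: 4 elementary steps.

4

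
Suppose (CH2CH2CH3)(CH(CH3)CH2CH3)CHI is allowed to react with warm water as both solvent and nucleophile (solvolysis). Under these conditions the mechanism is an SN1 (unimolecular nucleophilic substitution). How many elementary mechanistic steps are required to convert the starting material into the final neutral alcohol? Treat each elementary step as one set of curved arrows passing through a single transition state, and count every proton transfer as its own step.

Step 1: Rate-determining heterolysis of the C–I bond gives I⁻ and a secondary carbocation.
Step 2: A hydride (H with its bonding pair) migrates from the adjacent sec-butyl carbon to the cationic centre — a 1,2-hydride shift — upgrading the secondary cation to a tertiary one.
Step 3: H2O donates an oxygen lone pair into the empty p orbital of the cation, giving a protonated alcohol (an oxonium ion).
Step 4: Deprotonation of the oxonium oxygen by solvent water yields the neutral alcohol.
Total: 4 elementary steps.

4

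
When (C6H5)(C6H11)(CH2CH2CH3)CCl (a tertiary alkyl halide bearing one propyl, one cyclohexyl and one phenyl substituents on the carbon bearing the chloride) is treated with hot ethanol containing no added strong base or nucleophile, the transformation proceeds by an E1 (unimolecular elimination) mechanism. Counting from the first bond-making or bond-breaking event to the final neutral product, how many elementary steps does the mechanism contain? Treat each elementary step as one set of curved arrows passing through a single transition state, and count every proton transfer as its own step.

Step 1: Rate-determining heterolysis of the C–Cl bond gives Cl⁻ and a tertiary carbocation.
(No 1,2-shift: no single shift to an adjacent carbon would give a more stable cation.)
Step 2: An ethanol molecule (solvent) deprotonates a β-carbon; as the C–H bond breaks, those electrons form the new alkene π bond.
Total: 2 elementary steps.

2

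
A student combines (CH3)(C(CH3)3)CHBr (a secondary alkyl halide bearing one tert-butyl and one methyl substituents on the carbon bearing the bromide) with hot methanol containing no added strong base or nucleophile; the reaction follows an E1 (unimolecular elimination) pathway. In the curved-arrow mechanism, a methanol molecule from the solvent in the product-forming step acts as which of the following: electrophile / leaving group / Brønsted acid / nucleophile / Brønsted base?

Step 3: A weak base (a methanol molecule from the solvent) removes a proton from a carbon adjacent to the cationic centre; the electrons of that C–H bond become the new π(C=C) bond, giving the alkene.
A methanol molecule from the solvent in the product-forming step accepts a proton in a proton-transfer step — a Brønsted base.

Brønsted base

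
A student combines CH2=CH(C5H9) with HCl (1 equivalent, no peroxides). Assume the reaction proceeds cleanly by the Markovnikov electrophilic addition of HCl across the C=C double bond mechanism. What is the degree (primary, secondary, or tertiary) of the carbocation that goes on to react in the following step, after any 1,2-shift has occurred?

Step 1: Electrophilic addition begins with the π(C=C) electrons forming a bond to the proton of HCl. Following Markovnikov's rule, the resulting cation is secondary. The H–Cl bond breaks heterolytically, releasing Cl⁻.
Step 2: A hydride (H with its bonding pair) migrates from the adjacent cyclopentyl carbon to the cationic centre — a 1,2-hydride shift — upgrading the secondary cation to a tertiary one.
The cation rearranges from secondary to tertiary via a 1,2-hydride shift from the adjacent cyclopentyl carbon; the tertiary cation is what reacts next.

tertiary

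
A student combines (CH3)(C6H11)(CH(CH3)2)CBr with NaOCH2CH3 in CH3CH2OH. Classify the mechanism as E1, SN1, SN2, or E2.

Conditions: a strong base with a tertiary substrate bearing a β-hydrogen.
These conditions are the textbook signature of the E2 pathway.
A strong (often hindered) base removes a β-H in concert with loss of the leaving group — bimolecular elimination.

E2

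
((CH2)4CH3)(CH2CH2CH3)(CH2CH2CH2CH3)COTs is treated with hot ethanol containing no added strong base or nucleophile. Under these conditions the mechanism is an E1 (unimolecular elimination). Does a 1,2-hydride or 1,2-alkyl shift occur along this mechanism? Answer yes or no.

The first-formed carbocation is tertiary.
No single 1,2-shift to an adjacent carbon would produce a more-substituted cation than the one already present, so no rearrangement occurs.

no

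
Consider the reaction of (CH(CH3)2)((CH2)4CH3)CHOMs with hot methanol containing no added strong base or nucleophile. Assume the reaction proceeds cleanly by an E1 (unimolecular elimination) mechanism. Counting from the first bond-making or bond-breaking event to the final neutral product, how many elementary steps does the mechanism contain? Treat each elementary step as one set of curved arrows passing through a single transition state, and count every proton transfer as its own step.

Step 1: Unassisted departure of MsO⁻ (taking the C–O bonding pair) generates a secondary carbocation.
Step 2: Carbocation rearrangement: a 1,2-hydride shift from the adjacent isopropyl carbon converts the initially-formed secondary cation into the more stable tertiary cation.
Step 3: Loss of a β-proton to a methanol molecule of the solvent: the C–H bonding pair collapses toward the cationic carbon to form the C=C π bond, yielding the alkene.
Total: 3 elementary steps.

3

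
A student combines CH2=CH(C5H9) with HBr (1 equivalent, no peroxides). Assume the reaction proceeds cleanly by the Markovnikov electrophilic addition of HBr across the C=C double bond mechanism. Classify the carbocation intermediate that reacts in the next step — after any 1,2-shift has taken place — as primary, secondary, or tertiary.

Step 1: The π electrons of the C=C bond attack a proton of HBr; Markovnikov addition places the new C–H on the less-substituted alkene carbon, so the positive charge ends up on the more-substituted carbon — a secondary carbocation. The H–Br bond breaks heterolytically, releasing Br⁻.
Step 2: A 1,2-hydride shift from the adjacent cyclopentyl carbon moves the positive charge from the secondary centre to an adjacent carbon, generating a more stable tertiary carbocation.
The cation rearranges from secondary to tertiary via a 1,2-hydride shift from the adjacent cyclopentyl carbon; the tertiary cation is what reacts next.

tertiary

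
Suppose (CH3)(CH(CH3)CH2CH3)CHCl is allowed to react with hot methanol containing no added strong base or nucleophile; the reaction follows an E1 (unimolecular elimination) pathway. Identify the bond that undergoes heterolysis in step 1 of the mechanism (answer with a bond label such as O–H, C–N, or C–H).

Step 1: Rate-determining heterolysis of the C–Cl bond gives Cl⁻ and a secondary carbocation.
The bond broken in this step is the C–Cl bond.

C–Cl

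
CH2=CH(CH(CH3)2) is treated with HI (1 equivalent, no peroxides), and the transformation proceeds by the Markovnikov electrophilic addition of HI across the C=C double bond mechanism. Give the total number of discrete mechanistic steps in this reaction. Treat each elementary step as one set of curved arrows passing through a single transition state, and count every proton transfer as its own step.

Step 1: Protonation of the alkene by HI: the π bond acts as the nucleophile and picks up H⁺, giving the more stable (Markovnikov) secondary carbocation. The H–I bond breaks heterolytically, releasing I⁻.
Step 2: A hydride (H with its bonding pair) migrates from the adjacent isopropyl carbon to the cationic centre — a 1,2-hydride shift — upgrading the secondary cation to a tertiary one.
Step 3: The I⁻ anion donates a lone pair to the carbocation, forming the new C–I σ-bond and giving the neutral alkyl halide.
Total: 3 elementary steps.

3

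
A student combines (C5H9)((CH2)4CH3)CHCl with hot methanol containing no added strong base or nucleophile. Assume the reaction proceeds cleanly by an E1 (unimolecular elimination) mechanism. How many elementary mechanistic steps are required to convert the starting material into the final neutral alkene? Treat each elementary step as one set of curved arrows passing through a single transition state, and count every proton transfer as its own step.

Step 1: Rate-determining heterolysis of the C–Cl bond gives Cl⁻ and a secondary carbocation.
Step 2: Carbocation rearrangement: a 1,2-hydride shift from the adjacent cyclopentyl carbon converts the initially-formed secondary cation into the more stable tertiary cation.
Step 3: Loss of a β-proton to a methanol molecule of the solvent: the C–H bonding pair collapses toward the cationic carbon to form the C=C π bond, yielding the alkene.
Total: 3 elementary steps.

3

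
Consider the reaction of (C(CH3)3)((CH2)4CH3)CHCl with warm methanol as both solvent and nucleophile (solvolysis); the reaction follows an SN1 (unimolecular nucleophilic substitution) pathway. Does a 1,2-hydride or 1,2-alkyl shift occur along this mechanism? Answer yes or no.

yes

The first-formed carbocation is secondary.
The adjacent tert-butyl carbon has no hydrogen but bears methyl groups; migration of one methyl with its bonding pair (a 1,2-methyl shift) places the charge on a tertiary centre.
Tertiary is more stable than secondary, so the shift occurs.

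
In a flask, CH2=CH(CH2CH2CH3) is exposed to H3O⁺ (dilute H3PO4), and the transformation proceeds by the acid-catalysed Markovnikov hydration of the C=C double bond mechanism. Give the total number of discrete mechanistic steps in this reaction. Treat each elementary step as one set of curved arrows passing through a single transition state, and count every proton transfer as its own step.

Step 1: Protonation of the alkene by H3O⁺: the π bond acts as the nucleophile and picks up H⁺, giving the more stable (Markovnikov) secondary carbocation. H2O is released.
(No 1,2-shift: no single shift to an adjacent carbon would give a more stable cation.)
Step 2: A lone pair on the oxygen of H2O attacks the carbocation, forming a C–O bond and an oxonium ion (a protonated alcohol).
Step 3: Deprotonation of the oxonium ion by a water molecule delivers the neutral alcohol and regenerates the acid catalyst.
Total: 3 elementary steps.

3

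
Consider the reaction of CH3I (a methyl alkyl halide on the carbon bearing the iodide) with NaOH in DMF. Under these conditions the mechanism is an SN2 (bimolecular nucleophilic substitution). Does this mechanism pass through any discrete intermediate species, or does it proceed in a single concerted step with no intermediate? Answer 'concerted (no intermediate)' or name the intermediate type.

OH⁻ attacks the back face of the α-carbon while I⁻ departs with the C–I bonding pair — a single concerted displacement through a pentacoordinate transition state.
All bond changes occur in one transition state; no discrete intermediate is formed.

concerted (no intermediate)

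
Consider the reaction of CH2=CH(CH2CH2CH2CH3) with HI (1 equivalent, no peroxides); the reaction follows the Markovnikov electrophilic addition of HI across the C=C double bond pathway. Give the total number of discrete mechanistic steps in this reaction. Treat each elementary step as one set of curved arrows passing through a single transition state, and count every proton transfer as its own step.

Step 1: The π electrons of the C=C bond attack a proton of HI; Markovnikov addition places the new C–H on the less-substituted alkene carbon, so the positive charge ends up on the more-substituted carbon — a secondary carbocation. The H–I bond breaks heterolytically, releasing I⁻.
(No 1,2-shift: no single shift to an adjacent carbon would give a more stable cation.)
Step 2: Nucleophilic attack by I⁻ on the carbocation completes the addition, giving R–I.
Total: 2 elementary steps.

2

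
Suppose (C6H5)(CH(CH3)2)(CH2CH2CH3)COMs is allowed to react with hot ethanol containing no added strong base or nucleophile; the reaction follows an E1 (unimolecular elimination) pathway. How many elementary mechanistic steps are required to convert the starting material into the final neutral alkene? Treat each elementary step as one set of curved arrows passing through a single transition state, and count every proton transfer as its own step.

Step 1: Unassisted departure of MsO⁻ (taking the C–O bonding pair) generates a tertiary carbocation.
(No 1,2-shift: no single shift to an adjacent carbon would give a more stable cation.)
Step 2: A weak base (an ethanol molecule from the solvent) removes a proton from a carbon adjacent to the cationic centre; the electrons of that C–H bond become the new π(C=C) bond, giving the alkene.
Total: 2 elementary steps.

2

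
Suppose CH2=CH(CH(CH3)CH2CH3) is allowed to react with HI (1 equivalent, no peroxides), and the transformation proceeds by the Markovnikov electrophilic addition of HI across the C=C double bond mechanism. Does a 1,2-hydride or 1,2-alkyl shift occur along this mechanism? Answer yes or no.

The first-formed carbocation is secondary.
The adjacent sec-butyl carbon already bears 2 other carbon substituents and has a hydrogen to migrate; after a 1,2-hydride shift from that carbon the positive charge sits on a tertiary centre.
Tertiary is more stable than secondary, so the shift occurs.

yes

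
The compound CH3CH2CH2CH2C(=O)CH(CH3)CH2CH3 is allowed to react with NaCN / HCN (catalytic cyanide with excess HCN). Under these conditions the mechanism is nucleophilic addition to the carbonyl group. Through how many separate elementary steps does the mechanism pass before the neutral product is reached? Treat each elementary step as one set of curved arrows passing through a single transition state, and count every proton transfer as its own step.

2

Step 1: Nucleophilic addition: CN⁻ adds to the carbonyl carbon, pushing the π(C=O) electron pair onto oxygen and giving a tetrahedral alkoxide.
Step 2: Proton transfer from HCN to the alkoxide furnishes a cyanohydrin (and releases another CN⁻ to continue the reaction).
Total: 2 elementary steps.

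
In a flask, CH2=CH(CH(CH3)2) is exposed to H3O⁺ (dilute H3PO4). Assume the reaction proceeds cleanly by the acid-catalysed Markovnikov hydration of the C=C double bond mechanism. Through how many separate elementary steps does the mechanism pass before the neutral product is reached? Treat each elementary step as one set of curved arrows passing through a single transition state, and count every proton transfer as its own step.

4

Step 1: Protonation of the alkene by H3O⁺: the π bond acts as the nucleophile and picks up H⁺, giving the more stable (Markovnikov) secondary carbocation. H2O is released.
Step 2: A hydride (H with its bonding pair) migrates from the adjacent isopropyl carbon to the cationic centre — a 1,2-hydride shift — upgrading the secondary cation to a tertiary one.
Step 3: A lone pair on the oxygen of H2O attacks the carbocation, forming a C–O bond and an oxonium ion (a protonated alcohol).
Step 4: Deprotonation of the oxonium ion by a water molecule delivers the neutral alcohol and regenerates the acid catalyst.
Total: 4 elementary steps.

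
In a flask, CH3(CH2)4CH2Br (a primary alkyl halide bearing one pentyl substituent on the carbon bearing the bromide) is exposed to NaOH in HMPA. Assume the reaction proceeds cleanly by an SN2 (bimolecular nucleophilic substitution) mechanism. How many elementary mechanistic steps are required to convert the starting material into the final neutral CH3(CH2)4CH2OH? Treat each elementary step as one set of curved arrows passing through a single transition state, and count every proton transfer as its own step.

Step 1: OH⁻ attacks the back face of the α-carbon while Br⁻ departs with the C–Br bonding pair — a single concerted displacement through a pentacoordinate transition state.
Total: 1 elementary step.

1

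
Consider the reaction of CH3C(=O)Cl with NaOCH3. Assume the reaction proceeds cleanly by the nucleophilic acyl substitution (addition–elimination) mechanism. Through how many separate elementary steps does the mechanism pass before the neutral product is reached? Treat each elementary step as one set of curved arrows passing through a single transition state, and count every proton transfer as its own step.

Step 1: Nucleophilic addition of CH3O⁻ to the acyl carbon breaks the π(C=O) bond and yields a tetrahedral, anionic intermediate.
Step 2: An oxygen lone pair re-forms the C=O π bond as the C–Cl σ-bond breaks; Cl⁻ is expelled.
Total: 2 elementary steps.

2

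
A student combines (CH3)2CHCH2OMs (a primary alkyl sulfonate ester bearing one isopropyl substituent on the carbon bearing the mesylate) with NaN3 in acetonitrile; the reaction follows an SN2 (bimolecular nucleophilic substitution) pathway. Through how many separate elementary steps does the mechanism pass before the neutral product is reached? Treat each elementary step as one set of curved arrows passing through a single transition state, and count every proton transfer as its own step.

Step 1: The azide nucleophile donates a lone pair from N to the α-carbon in a backside attack; simultaneously the C–O σ-bond breaks and both of its electrons leave with MsO⁻. One concerted step with inversion of configuration.
Total: 1 elementary step.

1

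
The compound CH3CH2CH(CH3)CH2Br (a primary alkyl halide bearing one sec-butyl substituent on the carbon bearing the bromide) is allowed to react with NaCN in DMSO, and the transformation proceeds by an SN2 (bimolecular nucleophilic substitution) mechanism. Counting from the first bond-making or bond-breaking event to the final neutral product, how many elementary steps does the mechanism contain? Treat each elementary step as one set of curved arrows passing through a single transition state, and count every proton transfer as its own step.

Step 1: The cyanide nucleophile donates a lone pair from C to the α-carbon in a backside attack; simultaneously the C–Br σ-bond breaks and both of its electrons leave with Br⁻. One concerted step with inversion of configuration.
Total: 1 elementary step.

1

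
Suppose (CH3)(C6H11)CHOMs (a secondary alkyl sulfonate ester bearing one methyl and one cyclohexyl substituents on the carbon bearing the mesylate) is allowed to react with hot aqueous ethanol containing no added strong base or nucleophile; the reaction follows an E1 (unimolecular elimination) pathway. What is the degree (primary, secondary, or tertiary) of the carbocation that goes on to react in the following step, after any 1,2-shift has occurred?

Step 1: Ionisation: the C–O σ-bond cleaves heterolytically; both bonding electrons depart with MsO⁻, leaving a secondary carbocation at the α-carbon.
Step 2: A hydride (H with its bonding pair) migrates from the adjacent cyclohexyl carbon to the cationic centre — a 1,2-hydride shift — upgrading the secondary cation to a tertiary one.
The cation rearranges from secondary to tertiary via a 1,2-hydride shift from the adjacent cyclohexyl carbon; the tertiary cation is what reacts next.

tertiary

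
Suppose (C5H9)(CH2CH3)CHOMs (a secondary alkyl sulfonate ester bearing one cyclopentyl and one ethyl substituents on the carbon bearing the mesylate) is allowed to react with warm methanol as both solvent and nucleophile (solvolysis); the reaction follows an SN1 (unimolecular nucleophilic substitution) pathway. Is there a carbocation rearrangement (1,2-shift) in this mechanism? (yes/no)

The first-formed carbocation is secondary.
The adjacent cyclopentyl carbon already bears 2 other carbon substituents and has a hydrogen to migrate; after a 1,2-hydride shift from that carbon the positive charge sits on a tertiary centre.
Tertiary is more stable than secondary, so the shift occurs.

yes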